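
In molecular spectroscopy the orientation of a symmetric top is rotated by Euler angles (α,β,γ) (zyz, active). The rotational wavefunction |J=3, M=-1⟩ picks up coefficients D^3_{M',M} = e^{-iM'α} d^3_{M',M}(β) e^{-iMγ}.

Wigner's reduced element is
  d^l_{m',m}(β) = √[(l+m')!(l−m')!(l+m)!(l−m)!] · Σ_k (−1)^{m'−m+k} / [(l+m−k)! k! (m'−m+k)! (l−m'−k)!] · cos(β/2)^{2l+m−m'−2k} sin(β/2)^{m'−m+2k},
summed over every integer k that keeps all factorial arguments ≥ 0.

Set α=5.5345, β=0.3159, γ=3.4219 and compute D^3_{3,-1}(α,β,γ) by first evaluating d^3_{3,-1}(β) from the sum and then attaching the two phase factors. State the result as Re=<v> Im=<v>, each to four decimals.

First d^3_{3,-1}(β=0.3159), then the phase factors e^{-i(3)α} and e^{-i(-1)γ}:
c=cos(0.3159/2)=0.987552, s=sin(0.3159/2)=0.157294; N=√[720·1·2·24]=185.903201
k: max(0,(-1)−(3))=0 … min(3+(-1),3−(3))=0
  k=0: (−1)^4·185.9032/(48)·0.9876^2·0.1573^4 = +0.002312
d^3_{3,-1}(0.3159) = +0.002312
Attach z-rotation phases: D = e^{-i(3)(5.5345)}·(+0.002312)·e^{-i(-1)(3.4219)} = +0.001888-0.001334i

Re=0.0019 Im=-0.0013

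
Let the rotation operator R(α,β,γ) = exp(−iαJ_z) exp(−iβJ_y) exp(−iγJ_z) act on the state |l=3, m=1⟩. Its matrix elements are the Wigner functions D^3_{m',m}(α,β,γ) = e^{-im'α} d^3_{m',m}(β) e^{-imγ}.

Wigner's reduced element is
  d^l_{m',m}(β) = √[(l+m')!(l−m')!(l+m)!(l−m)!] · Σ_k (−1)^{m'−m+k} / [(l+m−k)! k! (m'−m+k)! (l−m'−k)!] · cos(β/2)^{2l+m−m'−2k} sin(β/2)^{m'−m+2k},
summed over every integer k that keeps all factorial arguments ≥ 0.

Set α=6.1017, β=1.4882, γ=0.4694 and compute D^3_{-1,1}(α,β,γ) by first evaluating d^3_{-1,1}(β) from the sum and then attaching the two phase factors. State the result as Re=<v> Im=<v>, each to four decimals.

Re=-0.0066 Im=0.0051

First d^3_{-1,1}(β=1.4882), then the phase factors e^{-i(-1)α} and e^{-i(1)γ}:
c=cos(1.4882/2)=0.735698, s=sin(1.4882/2)=0.677310; N=√[2·24·24·2]=48.000000
k: max(0,(1)−(-1))=2 … min(3+(1),3−(-1))=4
  k=2: (−1)^0·48.0000/(8)·0.7357^4·0.6773^2 = +0.806351
  k=3: (−1)^1·48.0000/(6)·0.7357^2·0.6773^4 = -0.911252
  k=4: (−1)^2·48.0000/(48)·0.7357^0·0.6773^6 = +0.096544
d^3_{-1,1}(1.4882) = +0.806351 -0.911252 +0.096544 = -0.008358
Attach z-rotation phases: D = e^{-i(-1)(6.1017)}·(-0.008358)·e^{-i(1)(0.4694)} = -0.006649+0.005064i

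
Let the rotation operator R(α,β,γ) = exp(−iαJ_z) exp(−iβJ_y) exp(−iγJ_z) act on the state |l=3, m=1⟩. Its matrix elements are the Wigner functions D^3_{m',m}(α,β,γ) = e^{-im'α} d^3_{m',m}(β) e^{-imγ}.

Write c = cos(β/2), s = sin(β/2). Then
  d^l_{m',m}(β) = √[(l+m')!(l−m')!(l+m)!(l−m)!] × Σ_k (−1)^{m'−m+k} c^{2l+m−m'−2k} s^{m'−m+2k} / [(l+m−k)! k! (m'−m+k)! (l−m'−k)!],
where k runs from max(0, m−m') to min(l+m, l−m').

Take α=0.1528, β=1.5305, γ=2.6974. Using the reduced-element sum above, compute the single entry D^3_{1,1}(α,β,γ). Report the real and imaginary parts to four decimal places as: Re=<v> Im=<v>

D^3_{1,1}(0.1528,1.5305,2.6974) = e^{-i·1·0.1528}·d^3_{1,1}(1.5305)·e^{-i·1·2.6974}. Compute d first:
Half-angle: c=0.721209, s=0.692717. N=√(24·2·24·2)=48.000000
k∈{0,1,2} keeps every argument non-negative
  k=0: (−1)^0·48.0000/(48)·0.7212^6·0.6927^0 = +0.140724
  k=1: (−1)^1·48.0000/(6)·0.7212^4·0.6927^2 = -1.038597
  k=2: (−1)^2·48.0000/(8)·0.7212^2·0.6927^4 = +0.718618
d^3_{1,1}(1.5305) = +0.140724 -1.038597 +0.718618 = -0.179256
Attach z-rotation phases: D = e^{-i(1)(0.1528)}·(-0.179256)·e^{-i(1)(2.6974)} = +0.171699+0.051498i

Re=0.1717 Im=0.0515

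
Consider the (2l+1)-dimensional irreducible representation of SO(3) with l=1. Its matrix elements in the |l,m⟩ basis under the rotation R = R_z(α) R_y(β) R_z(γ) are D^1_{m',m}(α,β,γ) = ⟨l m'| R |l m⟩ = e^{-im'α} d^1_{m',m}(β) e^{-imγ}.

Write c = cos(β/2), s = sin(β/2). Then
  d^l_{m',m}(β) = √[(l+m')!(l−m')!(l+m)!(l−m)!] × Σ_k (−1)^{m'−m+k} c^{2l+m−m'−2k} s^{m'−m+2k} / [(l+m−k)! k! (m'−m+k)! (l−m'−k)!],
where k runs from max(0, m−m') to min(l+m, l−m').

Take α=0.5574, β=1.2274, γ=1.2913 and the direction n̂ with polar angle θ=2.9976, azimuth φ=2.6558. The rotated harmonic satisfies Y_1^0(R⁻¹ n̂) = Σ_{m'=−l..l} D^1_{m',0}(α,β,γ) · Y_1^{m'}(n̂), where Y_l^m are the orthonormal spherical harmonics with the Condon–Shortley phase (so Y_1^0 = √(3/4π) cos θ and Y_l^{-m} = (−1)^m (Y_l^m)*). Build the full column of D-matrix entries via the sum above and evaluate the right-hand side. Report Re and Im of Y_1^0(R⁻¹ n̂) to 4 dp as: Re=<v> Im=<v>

Re=-0.1960 Im=0.0000

Need the full column D^1_{m',0} for m'=−1..1 at α=0.5574, β=1.2274, γ=1.2913.
cos(β/2)=0.817523, sin(β/2)=0.575896
d^1_{-1,0}: single k=1 term ⇒ +0.665823;  D = +0.565040+0.352208i
d^1_{0,0}: k∈[0..1] ⇒ +0.668344 -0.331656 = +0.336687;  D = +0.336687+0.000000i
d^1_{1,0}: single k=0 term ⇒ -0.665823;  D = -0.565040+0.352208i
Y_1^{m'}(θ=2.9976,φ=2.6558) and Σ D·Y over m':
  (+0.5650+0.3522i)·(-0.0438-0.0231i)  (+0.3367+0.0000i)·(-0.4835+0.0000i)  (-0.5650+0.3522i)·(+0.0438-0.0231i)
Y_1^0(R⁻¹ n̂) = -0.196042+0.000000i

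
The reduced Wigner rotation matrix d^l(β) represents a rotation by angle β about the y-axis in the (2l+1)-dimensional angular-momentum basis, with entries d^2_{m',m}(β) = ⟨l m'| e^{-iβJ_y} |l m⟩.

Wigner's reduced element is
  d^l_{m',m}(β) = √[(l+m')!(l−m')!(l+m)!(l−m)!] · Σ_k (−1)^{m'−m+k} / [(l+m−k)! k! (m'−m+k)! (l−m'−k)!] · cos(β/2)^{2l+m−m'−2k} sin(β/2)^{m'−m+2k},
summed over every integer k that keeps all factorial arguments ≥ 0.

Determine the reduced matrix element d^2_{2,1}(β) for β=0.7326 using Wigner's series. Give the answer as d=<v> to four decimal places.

d=-0.5830

d^2_{2,1}(β=0.7326) via Wigner's sum:
c=cos(0.7326/2)=0.933659, s=sin(0.7326/2)=0.358163; N=√[24·1·6·1]=12.000000
k: max(0,(1)−(2))=0 … min(2+(1),2−(2))=0
  k=0: (−1)^1·12.0000/(6)·0.9337^3·0.3582^1 = -0.583010
d^2_{2,1}(0.7326) = -0.583010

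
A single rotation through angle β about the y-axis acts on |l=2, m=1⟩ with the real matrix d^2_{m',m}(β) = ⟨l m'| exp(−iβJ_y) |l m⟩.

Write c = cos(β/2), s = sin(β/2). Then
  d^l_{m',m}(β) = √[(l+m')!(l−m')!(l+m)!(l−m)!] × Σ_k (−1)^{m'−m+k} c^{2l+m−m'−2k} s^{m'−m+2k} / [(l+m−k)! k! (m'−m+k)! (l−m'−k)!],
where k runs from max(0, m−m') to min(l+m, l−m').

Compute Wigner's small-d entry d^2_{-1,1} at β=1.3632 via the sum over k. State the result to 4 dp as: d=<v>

d^2_{-1,1}(β=1.3632) via Wigner's sum:
Half-angle: c=0.776566, s=0.630036. N=√(1·6·6·1)=6.000000
k∈{2,3} keeps every argument non-negative
  k=2: (−1)^0·6.0000/(2)·0.7766^2·0.6300^2 = +0.718139
  k=3: (−1)^1·6.0000/(6)·0.7766^0·0.6300^4 = -0.157566
d^2_{-1,1}(1.3632) = +0.718139 -0.157566 = +0.560574

d=0.5606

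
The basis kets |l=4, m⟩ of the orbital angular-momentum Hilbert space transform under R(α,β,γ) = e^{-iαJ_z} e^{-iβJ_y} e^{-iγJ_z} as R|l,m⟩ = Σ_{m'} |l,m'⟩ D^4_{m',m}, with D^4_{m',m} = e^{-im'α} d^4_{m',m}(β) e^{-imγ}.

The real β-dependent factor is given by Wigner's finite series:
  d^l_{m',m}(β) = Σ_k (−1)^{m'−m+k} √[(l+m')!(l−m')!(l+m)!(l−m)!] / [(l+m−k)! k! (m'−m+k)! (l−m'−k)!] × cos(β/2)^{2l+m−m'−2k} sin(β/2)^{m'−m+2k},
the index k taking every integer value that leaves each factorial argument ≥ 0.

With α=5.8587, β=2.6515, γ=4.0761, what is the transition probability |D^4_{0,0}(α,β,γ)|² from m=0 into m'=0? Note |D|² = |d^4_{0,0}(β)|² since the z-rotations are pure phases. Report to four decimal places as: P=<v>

P=0.0114

D^4_{0,0}(5.8587,2.6515,4.0761) = e^{-i·0·5.8587}·d^4_{0,0}(2.6515)·e^{-i·0·4.0761}. Compute d first:
c=cos(2.6515/2)=0.242601, s=sin(2.6515/2)=0.970126; N=√[24·24·24·24]=576.000000
k: max(0,(0)−(0))=0 … min(4+(0),4−(0))=4
  k=0: (−1)^0·576.0000/(576)·0.2426^8·0.9701^0 = +0.000012
  k=1: (−1)^1·576.0000/(36)·0.2426^6·0.9701^2 = -0.003070
  k=2: (−1)^2·576.0000/(16)·0.2426^4·0.9701^4 = +0.110456
  k=3: (−1)^3·576.0000/(36)·0.2426^2·0.9701^6 = -0.785010
  k=4: (−1)^4·576.0000/(576)·0.2426^0·0.9701^8 = +0.784559
d^4_{0,0}(2.6515) = +0.000012 -0.003070 +0.110456 -0.785010 +0.784559 = +0.106946
|D^4_{0,0}|² = |d^4_{0,0}(β)|² = (+0.106946)² = 0.011438 (the z-rotation phases have unit modulus)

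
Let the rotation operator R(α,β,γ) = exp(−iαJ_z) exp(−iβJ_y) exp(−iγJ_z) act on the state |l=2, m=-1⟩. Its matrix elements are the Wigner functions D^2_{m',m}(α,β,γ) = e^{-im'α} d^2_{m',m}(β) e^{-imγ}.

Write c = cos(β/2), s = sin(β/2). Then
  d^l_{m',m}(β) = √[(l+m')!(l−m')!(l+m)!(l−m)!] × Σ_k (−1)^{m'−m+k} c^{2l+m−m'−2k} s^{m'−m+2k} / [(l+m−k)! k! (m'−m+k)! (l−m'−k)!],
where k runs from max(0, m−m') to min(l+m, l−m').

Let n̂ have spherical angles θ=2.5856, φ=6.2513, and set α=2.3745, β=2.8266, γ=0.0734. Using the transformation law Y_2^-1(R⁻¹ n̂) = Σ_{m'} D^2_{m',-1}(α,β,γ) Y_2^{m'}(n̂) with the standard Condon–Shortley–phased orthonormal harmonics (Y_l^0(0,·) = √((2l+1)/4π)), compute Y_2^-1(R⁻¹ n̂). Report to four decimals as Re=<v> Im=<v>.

Re=0.3222 Im=0.2119

Need the full column D^2_{m',-1} for m'=−2..2 at α=2.3745, β=2.8266, γ=0.0734.
cos(β/2)=0.156846, sin(β/2)=0.987623
d^2_{-2,-1}: single k=1 term ⇒ +0.007622;  D = +0.000837-0.007575i
d^2_{-1,-1}: k∈[0..1] ⇒ +0.000605 -0.071986 = -0.071381;  D = +0.054884-0.045640i
d^2_{0,-1}: k∈[0..1] ⇒ -0.009334 +0.370103 = +0.360769;  D = +0.359797+0.026457i
d^2_{1,-1}: k∈[0..1] ⇒ +0.071986 -0.951404 = -0.879417;  D = +0.586656+0.655141i
d^2_{2,-1}: single k=0 term ⇒ -0.302188;  D = +0.011115-0.301983i
Y_2^{m'}(θ=2.5856,φ=6.2513) and Σ D·Y over m':
  (+0.0008-0.0076i)·(+0.1074+0.0069i)  (+0.0549-0.0456i)·(-0.3461-0.0110i)  (+0.3598+0.0265i)·(+0.3672+0.0000i)  (+0.5867+0.6551i)·(+0.3461-0.0110i)  (+0.0111-0.3020i)·(+0.1074-0.0069i)
Y_2^-1(R⁻¹ n̂) = +0.322190+0.211896i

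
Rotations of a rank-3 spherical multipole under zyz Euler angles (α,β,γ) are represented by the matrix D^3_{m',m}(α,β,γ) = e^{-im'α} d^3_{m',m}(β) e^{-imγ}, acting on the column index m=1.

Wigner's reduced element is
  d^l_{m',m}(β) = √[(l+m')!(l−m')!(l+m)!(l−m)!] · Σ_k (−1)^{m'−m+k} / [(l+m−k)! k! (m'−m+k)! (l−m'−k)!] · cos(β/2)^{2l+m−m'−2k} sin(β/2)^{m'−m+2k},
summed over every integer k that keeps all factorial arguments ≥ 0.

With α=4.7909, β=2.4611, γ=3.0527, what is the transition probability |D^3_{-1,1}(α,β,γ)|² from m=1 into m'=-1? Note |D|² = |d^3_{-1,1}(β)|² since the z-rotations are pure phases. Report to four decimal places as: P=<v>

P=0.0041

First d^3_{-1,1}(β=2.4611), then the phase factors e^{-i(-1)α} and e^{-i(1)γ}:
With c≡cos(β/2)=0.333719 and s≡sin(β/2)=0.942672, N=[2·24·24·2]^{1/2}=48.000000
The bounds max(0,m−m')=2 and min(l+m,l−m')=4 give 3 terms
  k=2: (−1)^0·48.0000/(8)·0.3337^4·0.9427^2 = +0.066130
  k=3: (−1)^1·48.0000/(6)·0.3337^2·0.9427^4 = -0.703552
  k=4: (−1)^2·48.0000/(48)·0.3337^0·0.9427^6 = +0.701722
d^3_{-1,1}(2.4611) = +0.066130 -0.703552 +0.701722 = +0.064300
|D^3_{-1,1}|² = |d^3_{-1,1}(β)|² = (+0.064300)² = 0.004135 (the z-rotation phases have unit modulus)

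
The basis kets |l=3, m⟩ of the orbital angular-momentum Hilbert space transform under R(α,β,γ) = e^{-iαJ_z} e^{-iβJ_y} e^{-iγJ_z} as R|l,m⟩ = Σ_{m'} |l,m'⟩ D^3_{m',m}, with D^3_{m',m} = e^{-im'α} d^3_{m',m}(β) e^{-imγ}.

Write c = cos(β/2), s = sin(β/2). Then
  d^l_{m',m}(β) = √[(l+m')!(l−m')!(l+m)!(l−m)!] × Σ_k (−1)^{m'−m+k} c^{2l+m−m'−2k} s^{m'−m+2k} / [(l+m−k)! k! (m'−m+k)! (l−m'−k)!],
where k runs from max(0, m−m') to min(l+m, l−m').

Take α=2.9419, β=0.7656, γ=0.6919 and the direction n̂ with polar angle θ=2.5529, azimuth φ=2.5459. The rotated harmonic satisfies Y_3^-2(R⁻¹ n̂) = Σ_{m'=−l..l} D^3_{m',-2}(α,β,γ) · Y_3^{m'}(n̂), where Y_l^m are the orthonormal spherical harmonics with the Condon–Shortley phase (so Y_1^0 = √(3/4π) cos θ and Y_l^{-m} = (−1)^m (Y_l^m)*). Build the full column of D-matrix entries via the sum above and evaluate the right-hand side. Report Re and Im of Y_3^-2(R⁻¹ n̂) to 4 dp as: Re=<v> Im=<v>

Re=0.0601 Im=-0.2272

Need the full column D^3_{m',-2} for m'=−3..3 at α=2.9419, β=0.7656, γ=0.6919.
cos(β/2)=0.927622, sin(β/2)=0.373519
d^3_{-3,-2}: single k=1 term ⇒ +0.628413;  D = -0.444655-0.444054i
d^3_{-2,-2}: k∈[0..1] ⇒ +0.637129 -0.516513 = +0.120616;  D = +0.066743+0.100467i
d^3_{-1,-2}: k∈[0..1] ⇒ -0.811277 +0.263077 = -0.548200;  D = +0.206739+0.507723i
d^3_{0,-2}: k∈[0..1] ⇒ +0.565811 -0.091739 = +0.474072;  D = +0.088134+0.465808i
d^3_{1,-2}: k∈[0..1] ⇒ -0.263077 +0.021327 = -0.241750;  D = -0.003069+0.241730i
d^3_{2,-2}: k∈[0..1] ⇒ +0.083746 -0.002716 = +0.081030;  D = -0.017081+0.079210i
d^3_{3,-2}: single k=0 term ⇒ -0.016520;  D = -0.006617+0.015137i
Y_3^{m'}(θ=2.5529,φ=2.5459) and Σ D·Y over m':
  (-0.4447-0.4441i)·(+0.0153-0.0698i)  (+0.0667+0.1005i)·(-0.0971-0.2434i)  (+0.2067+0.5077i)·(-0.3652-0.2475i)  (+0.0881+0.4658i)·(-0.1423+0.0000i)  (-0.0031+0.2417i)·(+0.3652-0.2475i)  (-0.0171+0.0792i)·(-0.0971+0.2434i)  (-0.0066+0.0151i)·(-0.0153-0.0698i)
Y_3^-2(R⁻¹ n̂) = +0.060071-0.227210i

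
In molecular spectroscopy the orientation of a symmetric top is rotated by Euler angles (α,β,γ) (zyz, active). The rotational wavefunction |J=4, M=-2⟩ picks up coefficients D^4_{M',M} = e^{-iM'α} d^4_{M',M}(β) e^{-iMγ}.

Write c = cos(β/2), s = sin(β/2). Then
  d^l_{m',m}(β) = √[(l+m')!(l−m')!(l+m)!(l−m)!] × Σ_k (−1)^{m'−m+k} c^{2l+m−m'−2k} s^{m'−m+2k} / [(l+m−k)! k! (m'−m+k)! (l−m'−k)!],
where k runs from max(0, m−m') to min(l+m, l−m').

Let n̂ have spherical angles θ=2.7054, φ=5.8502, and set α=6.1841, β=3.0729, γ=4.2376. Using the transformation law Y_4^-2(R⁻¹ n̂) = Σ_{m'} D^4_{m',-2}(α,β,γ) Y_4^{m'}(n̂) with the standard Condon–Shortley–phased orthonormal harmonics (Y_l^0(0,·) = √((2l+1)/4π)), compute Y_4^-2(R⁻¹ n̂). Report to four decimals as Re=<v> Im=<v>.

Re=0.0358 Im=0.2214

Need the full column D^4_{m',-2} for m'=−4..4 at α=6.1841, β=3.0729, γ=4.2376.
cos(β/2)=0.034340, sin(β/2)=0.999410
d^4_{-4,-2}: single k=2 term ⇒ +0.000000;  D = -0.000000+0.000000i
d^4_{-3,-2}: k∈[1..2] ⇒ +0.000000 -0.000001 = -0.000001;  D = +0.000000-0.000001i
d^4_{-2,-2}: k∈[0..2] ⇒ +0.000000 -0.000000 +0.000021 = +0.000021;  D = -0.000009+0.000019i
d^4_{-1,-2}: k∈[0..2] ⇒ -0.000000 +0.000001 -0.000571 = -0.000570;  D = +0.000284-0.000494i
d^4_{0,-2}: k∈[0..2] ⇒ +0.000000 -0.000035 +0.011147 = +0.011112;  D = -0.006468+0.009036i
d^4_{1,-2}: k∈[0..2] ⇒ -0.000001 +0.000856 -0.145090 = -0.144234;  D = +0.095139-0.108407i
d^4_{2,-2}: k∈[0..2] ⇒ +0.000021 -0.014100 +0.995292 = +0.981212;  D = -0.717000+0.669842i
d^4_{3,-2}: k∈[0..1] ⇒ -0.000453 +0.127957 = +0.127504;  D = -0.101325+0.077399i
d^4_{4,-2}: single k=0 term ⇒ +0.006218;  D = -0.005290+0.003267i
Y_4^{m'}(θ=2.7054,φ=5.8502) and Σ D·Y over m':
  (-0.0000+0.0000i)·(-0.0023+0.0139i)  (+0.0000-0.0000i)·(-0.0230-0.0824i)  (-0.0000+0.0000i)·(+0.1838+0.2161i)  (+0.0003-0.0005i)·(-0.4523-0.2091i)  (-0.0065+0.0090i)·(+0.2089+0.0000i)  (+0.0951-0.1084i)·(+0.4523-0.2091i)  (-0.7170+0.6698i)·(+0.1838-0.2161i)  (-0.1013+0.0774i)·(+0.0230-0.0824i)  (-0.0053+0.0033i)·(-0.0023-0.0139i)
Y_4^-2(R⁻¹ n̂) = +0.035847+0.221357i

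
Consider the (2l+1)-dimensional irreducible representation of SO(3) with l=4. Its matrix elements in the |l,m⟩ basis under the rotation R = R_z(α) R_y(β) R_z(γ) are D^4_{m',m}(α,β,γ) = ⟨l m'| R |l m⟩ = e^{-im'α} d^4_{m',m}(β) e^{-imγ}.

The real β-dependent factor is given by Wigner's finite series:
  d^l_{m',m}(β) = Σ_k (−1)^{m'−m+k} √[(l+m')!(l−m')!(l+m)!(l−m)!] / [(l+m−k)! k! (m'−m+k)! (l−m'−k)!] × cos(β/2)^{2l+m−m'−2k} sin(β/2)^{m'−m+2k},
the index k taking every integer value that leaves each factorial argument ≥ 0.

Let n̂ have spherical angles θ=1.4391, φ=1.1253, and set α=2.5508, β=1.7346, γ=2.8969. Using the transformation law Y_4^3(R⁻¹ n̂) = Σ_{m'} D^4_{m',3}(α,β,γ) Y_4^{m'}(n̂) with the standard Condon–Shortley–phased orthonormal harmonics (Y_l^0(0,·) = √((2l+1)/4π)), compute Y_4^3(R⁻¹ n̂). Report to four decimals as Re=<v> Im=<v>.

Need the full column D^4_{m',3} for m'=−4..4 at α=2.5508, β=1.7346, γ=2.8969.
cos(β/2)=0.646888, sin(β/2)=0.762585
d^4_{-4,3}: single k=7 term ⇒ +0.274405;  D = +0.015988+0.273939i
d^4_{-3,3}: k∈[6..7] ⇒ +0.576084 -0.114369 = +0.461716;  D = +0.234406-0.397788i
d^4_{-2,3}: k∈[5..6] ⇒ +0.783635 -0.363004 = +0.420631;  D = -0.379211+0.182015i
d^4_{-1,3}: k∈[4..5] ⇒ +0.783409 -0.653218 = +0.130191;  D = +0.128856+0.018591i
d^4_{0,3}: k∈[3..4] ⇒ +0.594394 -0.826024 = -0.231631;  D = +0.171974+0.155170i
d^4_{1,3}: k∈[2..3] ⇒ +0.338237 -0.783409 = -0.445172;  D = -0.108379-0.431778i
d^4_{2,3}: k∈[1..2] ⇒ +0.135256 -0.563891 = -0.428636;  D = -0.144909+0.403398i
d^4_{3,3}: k∈[0..1] ⇒ +0.030664 -0.298297 = -0.267633;  D = +0.215442-0.158783i
d^4_{4,3}: single k=0 term ⇒ -0.102244;  D = -0.102143+0.004532i
Y_4^{m'}(θ=1.4391,φ=1.1253) and Σ D·Y over m':
  (+0.0160+0.2739i)·(-0.0896+0.4179i)  (+0.2344-0.3978i)·(-0.1558+0.0372i)  (-0.3792+0.1820i)·(+0.1817+0.2248i)  (+0.1289+0.0186i)·(-0.0764+0.1600i)  (+0.1720+0.1552i)·(+0.2637+0.0000i)  (-0.1084-0.4318i)·(+0.0764+0.1600i)  (-0.1449+0.4034i)·(+0.1817-0.2248i)  (+0.2154-0.1588i)·(+0.1558+0.0372i)  (-0.1021+0.0045i)·(-0.0896-0.4179i)
Y_4^3(R⁻¹ n̂) = -0.039260+0.141866i

Re=-0.0393 Im=0.1419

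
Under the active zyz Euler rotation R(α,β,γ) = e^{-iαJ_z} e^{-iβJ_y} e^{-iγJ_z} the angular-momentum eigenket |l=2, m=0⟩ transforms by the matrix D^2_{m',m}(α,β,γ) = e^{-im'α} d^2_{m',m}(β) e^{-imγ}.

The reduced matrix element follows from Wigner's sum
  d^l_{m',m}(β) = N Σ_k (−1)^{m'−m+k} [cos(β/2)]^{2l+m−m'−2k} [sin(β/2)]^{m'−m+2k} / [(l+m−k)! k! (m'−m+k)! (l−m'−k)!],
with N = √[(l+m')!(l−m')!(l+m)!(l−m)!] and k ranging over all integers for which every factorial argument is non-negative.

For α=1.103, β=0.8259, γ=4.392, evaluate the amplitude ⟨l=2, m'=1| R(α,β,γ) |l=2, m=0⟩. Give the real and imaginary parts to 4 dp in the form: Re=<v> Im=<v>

D^2_{1,0}(1.103,0.8259,4.392) = e^{-i·1·1.103}·d^2_{1,0}(0.8259)·e^{-i·0·4.392}. Compute d first:
Half-angle: c=0.915941, s=0.401313. N=√(6·1·2·2)=4.898979
The bounds max(0,m−m')=0 and min(l+m,l−m')=1 give 2 terms
  k=0: (−1)^1·4.8990/(2)·0.9159^3·0.4013^1 = -0.755373
  k=1: (−1)^2·4.8990/(2)·0.9159^1·0.4013^3 = +0.145008
d^2_{1,0}(0.8259) = -0.755373 +0.145008 = -0.610364
Attach z-rotation phases: D = e^{-i(1)(1.103)}·(-0.610364)·e^{-i(0)(4.392)} = -0.275226+0.544789i

Re=-0.2752 Im=0.5448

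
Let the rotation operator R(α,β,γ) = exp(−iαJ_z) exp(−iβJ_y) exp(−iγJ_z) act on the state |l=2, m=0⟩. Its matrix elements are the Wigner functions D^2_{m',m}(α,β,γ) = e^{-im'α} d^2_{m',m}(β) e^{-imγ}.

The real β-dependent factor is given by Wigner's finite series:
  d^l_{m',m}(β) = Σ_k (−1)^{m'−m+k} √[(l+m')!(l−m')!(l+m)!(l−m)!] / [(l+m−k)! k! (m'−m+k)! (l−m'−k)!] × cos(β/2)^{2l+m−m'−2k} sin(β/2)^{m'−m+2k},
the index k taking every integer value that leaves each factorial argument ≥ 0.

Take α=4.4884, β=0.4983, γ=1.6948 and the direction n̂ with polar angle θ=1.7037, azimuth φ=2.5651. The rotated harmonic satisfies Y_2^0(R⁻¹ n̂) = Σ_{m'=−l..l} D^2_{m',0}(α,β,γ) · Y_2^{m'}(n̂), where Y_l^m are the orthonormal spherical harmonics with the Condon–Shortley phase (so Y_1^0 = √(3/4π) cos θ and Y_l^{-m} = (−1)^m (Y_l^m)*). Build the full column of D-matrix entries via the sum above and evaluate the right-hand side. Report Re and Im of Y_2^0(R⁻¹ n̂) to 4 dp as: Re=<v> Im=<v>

Need the full column D^2_{m',0} for m'=−2..2 at α=4.4884, β=0.4983, γ=1.6948.
cos(β/2)=0.969122, sin(β/2)=0.246580
d^2_{-2,0}: single k=2 term ⇒ +0.139878;  D = -0.126076+0.060587i
d^2_{-1,0}: k∈[1..2] ⇒ +0.549756 -0.035590 = +0.514166;  D = -0.114207-0.501321i
d^2_{0,0}: k∈[0..2] ⇒ +0.882093 -0.228420 +0.003697 = +0.657370;  D = +0.657370+0.000000i
d^2_{1,0}: k∈[0..1] ⇒ -0.549756 +0.035590 = -0.514166;  D = +0.114207-0.501321i
d^2_{2,0}: single k=0 term ⇒ +0.139878;  D = -0.126076-0.060587i
Y_2^{m'}(θ=1.7037,φ=2.5651) and Σ D·Y over m':
  (-0.1261+0.0606i)·(+0.1540+0.3468i)  (-0.1142-0.5013i)·(+0.0851+0.0553i)  (+0.6574+0.0000i)·(-0.2988+0.0000i)  (+0.1142-0.5013i)·(-0.0851+0.0553i)  (-0.1261-0.0606i)·(+0.1540-0.3468i)
Y_2^0(R⁻¹ n̂) = -0.241238+0.000000i

Re=-0.2412 Im=0.0000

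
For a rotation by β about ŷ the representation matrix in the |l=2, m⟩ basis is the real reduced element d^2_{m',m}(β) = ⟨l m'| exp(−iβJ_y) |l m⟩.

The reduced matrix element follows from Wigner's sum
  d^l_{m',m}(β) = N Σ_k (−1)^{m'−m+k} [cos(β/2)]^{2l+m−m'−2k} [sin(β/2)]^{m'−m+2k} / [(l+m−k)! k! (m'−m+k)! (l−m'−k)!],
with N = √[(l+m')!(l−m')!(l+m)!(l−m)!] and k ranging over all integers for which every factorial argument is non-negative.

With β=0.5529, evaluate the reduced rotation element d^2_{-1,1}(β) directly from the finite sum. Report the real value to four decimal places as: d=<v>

d^2_{-1,1}(β=0.5529) via Wigner's sum:
With c≡cos(β/2)=0.962030 and s≡sin(β/2)=0.272942, N=[1·6·6·1]^{1/2}=6.000000
Admissible k: 2..3 (factorial args all ≥0)
  k=2: (−1)^0·6.0000/(2)·0.9620^2·0.2729^2 = +0.206843
  k=3: (−1)^1·6.0000/(6)·0.9620^0·0.2729^4 = -0.005550
d^2_{-1,1}(0.5529) = +0.206843 -0.005550 = +0.201293

d=0.2013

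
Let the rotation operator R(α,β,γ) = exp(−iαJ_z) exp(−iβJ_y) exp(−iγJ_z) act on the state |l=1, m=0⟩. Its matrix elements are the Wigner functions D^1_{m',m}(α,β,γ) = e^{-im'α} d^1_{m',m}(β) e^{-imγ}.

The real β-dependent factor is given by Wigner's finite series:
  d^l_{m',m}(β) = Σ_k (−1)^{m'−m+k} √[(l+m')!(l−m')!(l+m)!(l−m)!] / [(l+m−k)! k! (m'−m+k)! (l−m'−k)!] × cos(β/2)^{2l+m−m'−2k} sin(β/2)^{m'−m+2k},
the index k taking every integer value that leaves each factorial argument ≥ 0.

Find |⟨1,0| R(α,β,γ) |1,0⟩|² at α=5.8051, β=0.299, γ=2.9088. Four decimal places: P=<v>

First d^1_{0,0}(β=0.299), then the phase factors e^{-i(0)α} and e^{-i(0)γ}:
Half-angle: c=0.988846, s=0.148944. N=√(1·1·1·1)=1.000000
k∈{0,1} keeps every argument non-negative
  k=0: (−1)^0·1.0000/(1)·0.9888^2·0.1489^0 = +0.977816
  k=1: (−1)^1·1.0000/(1)·0.9888^0·0.1489^2 = -0.022184
d^1_{0,0}(0.299) = +0.977816 -0.022184 = +0.955632
|D^1_{0,0}|² = |d^1_{0,0}(β)|² = (+0.955632)² = 0.913232 (the z-rotation phases have unit modulus)

P=0.9132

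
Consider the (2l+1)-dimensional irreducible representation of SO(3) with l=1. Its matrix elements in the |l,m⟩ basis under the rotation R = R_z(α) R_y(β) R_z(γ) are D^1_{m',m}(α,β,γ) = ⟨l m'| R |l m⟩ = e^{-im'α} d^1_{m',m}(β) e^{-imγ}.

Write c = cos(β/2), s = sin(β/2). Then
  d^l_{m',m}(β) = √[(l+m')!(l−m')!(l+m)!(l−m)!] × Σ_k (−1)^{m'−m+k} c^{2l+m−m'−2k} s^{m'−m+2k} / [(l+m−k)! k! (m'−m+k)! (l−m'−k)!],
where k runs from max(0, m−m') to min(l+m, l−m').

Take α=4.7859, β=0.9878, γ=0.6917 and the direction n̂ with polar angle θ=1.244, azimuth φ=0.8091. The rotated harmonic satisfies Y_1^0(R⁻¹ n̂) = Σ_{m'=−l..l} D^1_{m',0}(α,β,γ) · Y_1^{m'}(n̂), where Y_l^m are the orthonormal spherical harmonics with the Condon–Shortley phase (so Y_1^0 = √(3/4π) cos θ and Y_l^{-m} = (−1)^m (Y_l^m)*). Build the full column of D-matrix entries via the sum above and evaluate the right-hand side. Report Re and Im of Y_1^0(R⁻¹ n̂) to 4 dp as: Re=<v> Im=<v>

Need the full column D^1_{m',0} for m'=−1..1 at α=4.7859, β=0.9878, γ=0.6917.
cos(β/2)=0.880491, sin(β/2)=0.474063
d^1_{-1,0}: single k=1 term ⇒ +0.590305;  D = +0.043355-0.588710i
d^1_{0,0}: k∈[0..1] ⇒ +0.775264 -0.224736 = +0.550528;  D = +0.550528+0.000000i
d^1_{1,0}: single k=0 term ⇒ -0.590305;  D = -0.043355-0.588710i
Y_1^{m'}(θ=1.244,φ=0.8091) and Σ D·Y over m':
  (+0.0434-0.5887i)·(+0.2258-0.2368i)  (+0.5505+0.0000i)·(+0.1568+0.0000i)  (-0.0434-0.5887i)·(-0.2258-0.2368i)
Y_1^0(R⁻¹ n̂) = -0.172872+0.000000i

Re=-0.1729 Im=0.0000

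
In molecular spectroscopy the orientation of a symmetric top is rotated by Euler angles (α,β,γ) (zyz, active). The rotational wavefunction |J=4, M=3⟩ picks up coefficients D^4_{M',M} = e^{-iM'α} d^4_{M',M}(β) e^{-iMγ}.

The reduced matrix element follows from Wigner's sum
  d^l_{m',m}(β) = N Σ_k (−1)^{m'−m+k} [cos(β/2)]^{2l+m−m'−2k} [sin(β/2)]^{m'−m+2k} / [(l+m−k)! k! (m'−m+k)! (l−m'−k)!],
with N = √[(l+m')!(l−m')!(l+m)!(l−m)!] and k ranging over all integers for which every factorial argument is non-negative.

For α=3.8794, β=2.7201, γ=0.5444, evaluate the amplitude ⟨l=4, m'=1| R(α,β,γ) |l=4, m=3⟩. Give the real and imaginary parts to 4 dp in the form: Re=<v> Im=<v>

Split into d^4_{1,3}(β=2.7201) × two z-phases.
With c≡cos(β/2)=0.209190 and s≡sin(β/2)=0.977875, N=[120·6·5040·1]^{1/2}=1904.940944
Admissible k: 2..3 (factorial args all ≥0)
  k=2: (−1)^0·1904.9409/(240)·0.2092^6·0.9779^2 = +0.000636
  k=3: (−1)^1·1904.9409/(144)·0.2092^4·0.9779^4 = -0.023164
d^4_{1,3}(2.7201) = +0.000636 -0.023164 = -0.022528
Attach z-rotation phases: D = e^{-i(1)(3.8794)}·(-0.022528)·e^{-i(3)(0.5444)} = -0.016164-0.015692i

Re=-0.0162 Im=-0.0157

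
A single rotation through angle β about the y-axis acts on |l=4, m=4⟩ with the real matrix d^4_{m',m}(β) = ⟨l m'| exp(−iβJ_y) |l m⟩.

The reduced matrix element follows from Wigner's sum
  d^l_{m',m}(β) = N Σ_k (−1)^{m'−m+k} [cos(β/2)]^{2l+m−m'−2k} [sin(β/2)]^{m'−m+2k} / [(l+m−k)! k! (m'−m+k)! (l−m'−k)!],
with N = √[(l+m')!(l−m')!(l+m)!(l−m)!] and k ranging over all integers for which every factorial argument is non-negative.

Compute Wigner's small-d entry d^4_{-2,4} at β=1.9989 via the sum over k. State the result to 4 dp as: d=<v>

d=0.5482

d^4_{-2,4}(β=1.9989) via Wigner's sum:
c=cos(1.9989/2)=0.540765, s=sin(1.9989/2)=0.841174; N=√[2·720·40320·1]=7619.763776
The bounds max(0,m−m')=6 and min(l+m,l−m')=6 give 1 term
  k=6: (−1)^0·7619.7638/(1440)·0.5408^2·0.8412^6 = +0.548164
d^4_{-2,4}(1.9989) = +0.548164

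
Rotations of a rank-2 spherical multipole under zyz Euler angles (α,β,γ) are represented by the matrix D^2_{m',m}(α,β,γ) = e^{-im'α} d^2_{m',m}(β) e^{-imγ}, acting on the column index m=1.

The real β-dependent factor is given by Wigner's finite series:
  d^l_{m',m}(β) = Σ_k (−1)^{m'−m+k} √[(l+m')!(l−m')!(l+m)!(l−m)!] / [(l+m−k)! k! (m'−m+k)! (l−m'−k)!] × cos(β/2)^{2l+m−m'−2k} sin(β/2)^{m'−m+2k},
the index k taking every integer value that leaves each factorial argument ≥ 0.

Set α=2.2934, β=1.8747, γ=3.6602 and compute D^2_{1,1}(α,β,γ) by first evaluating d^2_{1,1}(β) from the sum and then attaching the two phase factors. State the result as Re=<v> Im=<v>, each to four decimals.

First d^2_{1,1}(β=1.8747), then the phase factors e^{-i(1)α} and e^{-i(1)γ}:
c=cos(1.8747/2)=0.591926, s=sin(1.8747/2)=0.805992; N=√[6·1·6·1]=6.000000
Admissible k: 0..1 (factorial args all ≥0)
  k=0: (−1)^0·6.0000/(6)·0.5919^4·0.8060^0 = +0.122764
  k=1: (−1)^1·6.0000/(2)·0.5919^2·0.8060^2 = -0.682838
d^2_{1,1}(1.8747) = +0.122764 -0.682838 = -0.560075
Attach z-rotation phases: D = e^{-i(1)(2.2934)}·(-0.560075)·e^{-i(1)(3.6602)} = -0.529930-0.181269i

Re=-0.5299 Im=-0.1813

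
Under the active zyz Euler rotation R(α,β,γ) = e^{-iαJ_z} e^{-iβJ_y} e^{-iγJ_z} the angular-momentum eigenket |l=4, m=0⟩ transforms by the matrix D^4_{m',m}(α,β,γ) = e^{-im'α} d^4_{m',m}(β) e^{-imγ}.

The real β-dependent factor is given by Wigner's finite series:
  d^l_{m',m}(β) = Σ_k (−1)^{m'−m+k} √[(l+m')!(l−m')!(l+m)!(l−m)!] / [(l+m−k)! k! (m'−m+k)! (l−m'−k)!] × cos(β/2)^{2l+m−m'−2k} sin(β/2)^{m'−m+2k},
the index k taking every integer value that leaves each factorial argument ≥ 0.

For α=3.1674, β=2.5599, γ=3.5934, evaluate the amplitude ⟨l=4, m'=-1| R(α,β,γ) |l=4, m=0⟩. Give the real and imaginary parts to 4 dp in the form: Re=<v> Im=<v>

First d^4_{-1,0}(β=2.5599), then the phase factors e^{-i(-1)α} and e^{-i(0)γ}:
Half-angle: c=0.286763, s=0.958002. N=√(6·120·24·24)=643.987578
k∈{1,2,3,4} keeps every argument non-negative
  k=1: (−1)^0·643.9876/(144)·0.2868^7·0.9580^1 = +0.000683
  k=2: (−1)^1·643.9876/(24)·0.2868^5·0.9580^3 = -0.045749
  k=3: (−1)^2·643.9876/(24)·0.2868^3·0.9580^5 = +0.510584
  k=4: (−1)^3·643.9876/(144)·0.2868^1·0.9580^7 = -0.949733
d^4_{-1,0}(2.5599) = +0.000683 -0.045749 +0.510584 -0.949733 = -0.484215
Attach z-rotation phases: D = e^{-i(-1)(3.1674)}·(-0.484215)·e^{-i(0)(3.5934)} = +0.484054+0.012495i

Re=0.4841 Im=0.0125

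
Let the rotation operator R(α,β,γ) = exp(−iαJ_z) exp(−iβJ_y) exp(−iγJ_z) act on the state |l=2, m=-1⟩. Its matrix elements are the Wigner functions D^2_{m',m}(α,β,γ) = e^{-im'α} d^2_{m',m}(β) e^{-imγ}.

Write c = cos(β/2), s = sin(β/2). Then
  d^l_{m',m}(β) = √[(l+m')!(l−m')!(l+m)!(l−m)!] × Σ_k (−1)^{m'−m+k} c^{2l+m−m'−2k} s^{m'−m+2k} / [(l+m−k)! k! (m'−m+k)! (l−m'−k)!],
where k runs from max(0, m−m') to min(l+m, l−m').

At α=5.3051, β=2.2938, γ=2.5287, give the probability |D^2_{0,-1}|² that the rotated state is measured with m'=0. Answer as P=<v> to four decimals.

Split into d^2_{0,-1}(β=2.2938) × two z-phases.
With c≡cos(β/2)=0.411315 and s≡sin(β/2)=0.911493, N=[2·2·1·6]^{1/2}=4.898979
Admissible k: 0..1 (factorial args all ≥0)
  k=0: (−1)^1·4.8990/(2)·0.4113^3·0.9115^1 = -0.155365
  k=1: (−1)^2·4.8990/(2)·0.4113^1·0.9115^3 = +0.762975
d^2_{0,-1}(2.2938) = -0.155365 +0.762975 = +0.607611
|D^2_{0,-1}|² = |d^2_{0,-1}(β)|² = (+0.607611)² = 0.369191 (the z-rotation phases have unit modulus)

P=0.3692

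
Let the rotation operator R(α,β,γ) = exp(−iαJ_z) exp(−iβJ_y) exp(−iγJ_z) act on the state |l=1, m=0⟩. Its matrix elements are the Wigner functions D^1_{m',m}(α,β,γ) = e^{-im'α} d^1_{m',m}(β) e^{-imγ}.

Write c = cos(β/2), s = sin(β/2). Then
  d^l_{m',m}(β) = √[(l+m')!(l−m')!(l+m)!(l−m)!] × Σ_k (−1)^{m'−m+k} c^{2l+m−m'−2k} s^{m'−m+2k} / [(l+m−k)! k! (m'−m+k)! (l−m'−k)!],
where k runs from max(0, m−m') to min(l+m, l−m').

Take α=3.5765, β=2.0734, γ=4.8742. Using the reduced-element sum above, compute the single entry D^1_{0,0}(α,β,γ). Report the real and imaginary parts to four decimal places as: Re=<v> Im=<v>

First d^1_{0,0}(β=2.0734), then the phase factors e^{-i(0)α} and e^{-i(0)γ}:
With c≡cos(β/2)=0.509063 and s≡sin(β/2)=0.860729, N=[1·1·1·1]^{1/2}=1.000000
k∈{0,1} keeps every argument non-negative
  k=0: (−1)^0·1.0000/(1)·0.5091^2·0.8607^0 = +0.259146
  k=1: (−1)^1·1.0000/(1)·0.5091^0·0.8607^2 = -0.740854
d^1_{0,0}(2.0734) = +0.259146 -0.740854 = -0.481709
Phases: e^{-i·(0)·3.5765}=+1.000000+0.000000i, e^{-i·(0)·4.8742}=+1.000000+0.000000i ⇒ D=-0.481709+0.000000i

Re=-0.4817 Im=0.0000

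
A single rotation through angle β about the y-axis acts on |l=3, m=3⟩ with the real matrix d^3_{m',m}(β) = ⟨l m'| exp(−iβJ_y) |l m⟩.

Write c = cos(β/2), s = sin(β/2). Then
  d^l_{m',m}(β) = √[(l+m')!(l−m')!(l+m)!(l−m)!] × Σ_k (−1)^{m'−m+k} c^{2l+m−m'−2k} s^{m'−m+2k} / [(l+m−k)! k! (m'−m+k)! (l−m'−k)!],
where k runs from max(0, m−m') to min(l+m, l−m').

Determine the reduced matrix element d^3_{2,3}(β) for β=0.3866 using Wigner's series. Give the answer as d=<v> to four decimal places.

d=0.4283

d^3_{2,3}(β=0.3866) via Wigner's sum:
c=cos(0.3866/2)=0.981376, s=sin(0.3866/2)=0.192098; N=√[120·1·720·1]=293.938769
The bounds max(0,m−m')=1 and min(l+m,l−m')=1 give 1 term
  k=1: (−1)^0·293.9388/(120)·0.9814^5·0.1921^1 = +0.428327
d^3_{2,3}(0.3866) = +0.428327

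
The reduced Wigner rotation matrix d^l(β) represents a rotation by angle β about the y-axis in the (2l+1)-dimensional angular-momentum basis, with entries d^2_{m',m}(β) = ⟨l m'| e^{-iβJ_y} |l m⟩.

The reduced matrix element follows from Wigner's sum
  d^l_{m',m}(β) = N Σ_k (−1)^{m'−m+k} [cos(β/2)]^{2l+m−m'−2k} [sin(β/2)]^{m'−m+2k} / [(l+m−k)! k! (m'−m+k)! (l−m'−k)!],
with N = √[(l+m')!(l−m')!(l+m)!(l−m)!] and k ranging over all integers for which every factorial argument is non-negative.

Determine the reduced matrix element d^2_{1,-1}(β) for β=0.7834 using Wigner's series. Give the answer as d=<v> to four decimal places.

d^2_{1,-1}(β=0.7834) via Wigner's sum:
Half-angle: c=0.924261, s=0.381760. N=√(6·1·1·6)=6.000000
k: max(0,(-1)−(1))=0 … min(2+(-1),2−(1))=1
  k=0: (−1)^2·6.0000/(2)·0.9243^2·0.3818^2 = +0.373501
  k=1: (−1)^3·6.0000/(6)·0.9243^0·0.3818^4 = -0.021240
d^2_{1,-1}(0.7834) = +0.373501 -0.021240 = +0.352261

d=0.3523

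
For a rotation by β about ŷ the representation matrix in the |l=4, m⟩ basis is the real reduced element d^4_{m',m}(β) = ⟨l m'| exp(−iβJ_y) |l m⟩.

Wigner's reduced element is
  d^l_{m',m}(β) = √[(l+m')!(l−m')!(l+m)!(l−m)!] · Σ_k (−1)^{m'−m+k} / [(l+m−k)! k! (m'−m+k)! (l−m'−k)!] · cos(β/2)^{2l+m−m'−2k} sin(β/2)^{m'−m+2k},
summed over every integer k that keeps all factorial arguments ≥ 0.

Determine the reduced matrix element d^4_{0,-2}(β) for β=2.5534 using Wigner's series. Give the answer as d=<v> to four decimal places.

d^4_{0,-2}(β=2.5534) via Wigner's sum:
Half-angle: c=0.289875, s=0.957064. N=√(24·24·2·720)=910.735966
Admissible k: 0..2 (factorial args all ≥0)
  k=0: (−1)^2·910.7360/(96)·0.2899^6·0.9571^2 = +0.005155
  k=1: (−1)^3·910.7360/(36)·0.2899^4·0.9571^4 = -0.149864
  k=2: (−1)^4·910.7360/(96)·0.2899^2·0.9571^6 = +0.612619
d^4_{0,-2}(2.5534) = +0.005155 -0.149864 +0.612619 = +0.467910

d=0.4679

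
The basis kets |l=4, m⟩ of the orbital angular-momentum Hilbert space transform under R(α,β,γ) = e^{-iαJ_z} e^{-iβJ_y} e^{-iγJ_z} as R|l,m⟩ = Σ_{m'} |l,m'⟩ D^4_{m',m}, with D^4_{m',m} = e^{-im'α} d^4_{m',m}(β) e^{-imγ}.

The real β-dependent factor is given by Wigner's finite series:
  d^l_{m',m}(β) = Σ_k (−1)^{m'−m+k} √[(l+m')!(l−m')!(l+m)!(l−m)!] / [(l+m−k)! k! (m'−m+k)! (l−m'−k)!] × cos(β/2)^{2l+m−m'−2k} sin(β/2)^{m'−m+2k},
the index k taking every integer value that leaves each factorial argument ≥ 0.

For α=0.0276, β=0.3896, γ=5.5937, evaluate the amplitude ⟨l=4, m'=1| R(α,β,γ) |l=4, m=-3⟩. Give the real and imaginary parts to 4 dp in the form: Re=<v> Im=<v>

First d^4_{1,-3}(β=0.3896), then the phase factors e^{-i(1)α} and e^{-i(-3)γ}:
c=cos(0.3896/2)=0.981086, s=sin(0.3896/2)=0.193570; N=√[120·6·1·5040]=1904.940944
k: max(0,(-3)−(1))=0 … min(4+(-3),4−(1))=1
  k=0: (−1)^4·1904.9409/(144)·0.9811^4·0.1936^4 = +0.017207
  k=1: (−1)^5·1904.9409/(240)·0.9811^2·0.1936^6 = -0.000402
d^4_{1,-3}(0.3896) = +0.017207 -0.000402 = +0.016805
D = (+0.999619-0.027596i)·(+0.016805)·(-0.477370-0.878702i) = -0.008427-0.014540i

Re=-0.0084 Im=-0.0145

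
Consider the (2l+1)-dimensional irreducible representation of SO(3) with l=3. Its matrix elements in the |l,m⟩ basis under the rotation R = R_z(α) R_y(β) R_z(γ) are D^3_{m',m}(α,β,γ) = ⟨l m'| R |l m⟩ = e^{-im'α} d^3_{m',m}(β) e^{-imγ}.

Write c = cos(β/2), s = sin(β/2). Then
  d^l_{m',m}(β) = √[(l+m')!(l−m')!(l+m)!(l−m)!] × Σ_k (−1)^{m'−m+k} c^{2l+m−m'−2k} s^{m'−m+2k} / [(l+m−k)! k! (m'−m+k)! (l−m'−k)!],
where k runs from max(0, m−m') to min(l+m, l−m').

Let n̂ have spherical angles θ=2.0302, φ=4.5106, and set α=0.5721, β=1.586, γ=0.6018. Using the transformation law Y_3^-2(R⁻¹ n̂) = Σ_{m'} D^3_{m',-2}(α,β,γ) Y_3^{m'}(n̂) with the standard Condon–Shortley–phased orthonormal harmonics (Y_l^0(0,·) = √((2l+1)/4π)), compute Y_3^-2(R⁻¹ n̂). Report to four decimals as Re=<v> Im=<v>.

Need the full column D^3_{m',-2} for m'=−3..3 at α=0.5721, β=1.586, γ=0.6018.
cos(β/2)=0.701711, sin(β/2)=0.712462
d^3_{-3,-2}: single k=1 term ⇒ +0.296913;  D = -0.289646+0.065286i
d^3_{-2,-2}: k∈[0..1] ⇒ +0.119385 -0.615356 = -0.495971;  D = +0.347748-0.353636i
d^3_{-1,-2}: k∈[0..1] ⇒ -0.383313 +0.790295 = +0.406983;  D = -0.082810+0.398469i
d^3_{0,-2}: k∈[0..1] ⇒ +0.674089 -0.694901 = -0.020813;  D = -0.007472-0.019425i
d^3_{1,-2}: k∈[0..1] ⇒ -0.790295 +0.407348 = -0.382947;  D = -0.309093-0.226075i
d^3_{2,-2}: k∈[0..1] ⇒ +0.634355 -0.130788 = +0.503567;  D = +0.502679+0.029894i
d^3_{3,-2}: single k=0 term ⇒ -0.315530;  D = -0.274961+0.154778i
Y_3^{m'}(θ=2.0302,φ=4.5106) and Σ D·Y over m':
  (-0.2896+0.0653i)·(+0.1710-0.2470i)  (+0.3477-0.3536i)·(+0.3348+0.1430i)  (-0.0828+0.3985i)·(+0.0010-0.0048i)  (-0.0075-0.0194i)·(+0.3337+0.0000i)  (-0.3091-0.2261i)·(-0.0010-0.0048i)  (+0.5027+0.0299i)·(+0.3348-0.1430i)  (-0.2750+0.1548i)·(-0.1710-0.2470i)
Y_3^-2(R⁻¹ n̂) = +0.389982-0.010347i

Re=0.3900 Im=-0.0103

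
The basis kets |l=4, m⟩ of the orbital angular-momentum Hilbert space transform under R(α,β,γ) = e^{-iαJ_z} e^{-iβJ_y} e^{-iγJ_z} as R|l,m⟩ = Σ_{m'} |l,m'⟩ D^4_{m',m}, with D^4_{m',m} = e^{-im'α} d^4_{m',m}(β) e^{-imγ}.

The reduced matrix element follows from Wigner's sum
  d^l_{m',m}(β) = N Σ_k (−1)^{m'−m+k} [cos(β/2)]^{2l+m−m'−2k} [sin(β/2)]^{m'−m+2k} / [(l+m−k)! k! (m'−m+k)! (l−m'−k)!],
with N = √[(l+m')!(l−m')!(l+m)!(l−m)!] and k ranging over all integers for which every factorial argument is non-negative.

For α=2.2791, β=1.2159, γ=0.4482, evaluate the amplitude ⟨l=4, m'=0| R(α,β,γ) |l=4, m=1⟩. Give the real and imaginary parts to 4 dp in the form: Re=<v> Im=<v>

Re=-0.3537 Im=0.1701

Split into d^4_{0,1}(β=1.2159) × two z-phases.
c=cos(1.2159/2)=0.820821, s=sin(1.2159/2)=0.571186; N=√[24·24·120·6]=643.987578
k∈{1,2,3,4} keeps every argument non-negative
  k=1: (−1)^0·643.9876/(144)·0.8208^7·0.5712^1 = +0.641255
  k=2: (−1)^1·643.9876/(24)·0.8208^5·0.5712^3 = -1.863118
  k=3: (−1)^2·643.9876/(24)·0.8208^3·0.5712^5 = +0.902192
  k=4: (−1)^3·643.9876/(144)·0.8208^1·0.5712^7 = -0.072813
d^4_{0,1}(1.2159) = +0.641255 -1.863118 +0.902192 -0.072813 = -0.392484
Phases: e^{-i·(0)·2.2791}=+1.000000+0.000000i, e^{-i·(1)·0.4482}=+0.901229-0.433344i ⇒ D=-0.353718+0.170081i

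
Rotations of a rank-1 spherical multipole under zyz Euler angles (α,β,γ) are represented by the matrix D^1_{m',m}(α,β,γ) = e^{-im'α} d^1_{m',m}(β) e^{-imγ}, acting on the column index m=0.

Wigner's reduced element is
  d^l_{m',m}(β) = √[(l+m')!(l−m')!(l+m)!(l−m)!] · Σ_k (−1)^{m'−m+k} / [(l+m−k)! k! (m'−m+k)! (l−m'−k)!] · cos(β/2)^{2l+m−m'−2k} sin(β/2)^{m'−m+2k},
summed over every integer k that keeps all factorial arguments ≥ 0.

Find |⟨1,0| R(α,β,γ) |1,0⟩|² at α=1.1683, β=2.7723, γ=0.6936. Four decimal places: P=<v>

P=0.8697

First d^1_{0,0}(β=2.7723), then the phase factors e^{-i(0)α} and e^{-i(0)γ}:
c=cos(2.7723/2)=0.183599, s=sin(2.7723/2)=0.983001; N=√[1·1·1·1]=1.000000
k∈{0,1} keeps every argument non-negative
  k=0: (−1)^0·1.0000/(1)·0.1836^2·0.9830^0 = +0.033709
  k=1: (−1)^1·1.0000/(1)·0.1836^0·0.9830^2 = -0.966291
d^1_{0,0}(2.7723) = +0.033709 -0.966291 = -0.932583
|D^1_{0,0}|² = |d^1_{0,0}(β)|² = (-0.932583)² = 0.869711 (the z-rotation phases have unit modulus)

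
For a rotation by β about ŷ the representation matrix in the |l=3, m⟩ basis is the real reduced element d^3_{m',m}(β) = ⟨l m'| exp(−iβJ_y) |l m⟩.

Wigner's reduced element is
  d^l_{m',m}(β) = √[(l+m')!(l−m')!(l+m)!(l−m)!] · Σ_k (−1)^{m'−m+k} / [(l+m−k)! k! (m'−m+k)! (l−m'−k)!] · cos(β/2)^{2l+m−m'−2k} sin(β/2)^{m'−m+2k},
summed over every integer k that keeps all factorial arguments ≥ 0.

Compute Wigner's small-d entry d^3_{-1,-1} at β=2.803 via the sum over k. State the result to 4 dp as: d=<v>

d^3_{-1,-1}(β=2.803) via Wigner's sum:
Half-angle: c=0.168489, s=0.985704. N=√(2·24·2·24)=48.000000
k: max(0,(-1)−(-1))=0 … min(3+(-1),3−(-1))=2
  k=0: (−1)^0·48.0000/(48)·0.1685^6·0.9857^0 = +0.000023
  k=1: (−1)^1·48.0000/(6)·0.1685^4·0.9857^2 = -0.006264
  k=2: (−1)^2·48.0000/(8)·0.1685^2·0.9857^4 = +0.160797
d^3_{-1,-1}(2.803) = +0.000023 -0.006264 +0.160797 = +0.154556

d=0.1546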